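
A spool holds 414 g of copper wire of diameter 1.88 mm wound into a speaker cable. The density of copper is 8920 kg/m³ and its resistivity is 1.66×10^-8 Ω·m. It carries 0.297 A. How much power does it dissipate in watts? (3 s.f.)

0.00882 W

A = π(d/2)² = π(9.4000e-04 m)² = 2.7759e-06 m²
L = m/(density·A) = 0.414/(8920×2.7759e-06) = 16.72 m
R = ρL/A = (1.66×10^-8)(16.72)/(2.7759e-06) = 0.09998 Ω
P = I²R = (0.297)² × 0.09998 = 0.00882 W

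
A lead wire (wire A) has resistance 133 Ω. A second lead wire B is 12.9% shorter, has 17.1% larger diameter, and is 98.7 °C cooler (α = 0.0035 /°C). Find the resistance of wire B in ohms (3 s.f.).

R ∝ ρL/d² with ρ ∝ (1+αΔT), so R_B/R_A = (1 − 12.9/100) × (1 + 17.1/100)⁻² × (1 − 0.0035×98.7)
= 0.871 × 0.7293 × 0.6545 = 0.4158
R_B = 0.4158 × 133 = 55.3 Ω

55.3 Ω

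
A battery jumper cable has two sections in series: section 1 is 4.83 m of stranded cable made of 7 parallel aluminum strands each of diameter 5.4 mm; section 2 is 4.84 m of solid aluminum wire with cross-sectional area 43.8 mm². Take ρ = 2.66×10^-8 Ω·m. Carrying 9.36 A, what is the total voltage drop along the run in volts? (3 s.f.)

0.0350 V

Section 1: A_strand = π(2.7000e-03)² = 2.290e-05 m²; R₁ = ρL/(N·A_s) = (2.66×10^-8)(4.83)/(7×2.290e-05) = 8.014×10^-4 Ω
Section 2: A = 43.8 mm² = 4.380e-05 m²
R₂ = (2.66×10^-8)(4.84)/(4.380e-05) = 0.002939 Ω
R = R₁ + R₂ = 0.003741 Ω
V = IR = 9.36 × 0.003741 = 0.0350 V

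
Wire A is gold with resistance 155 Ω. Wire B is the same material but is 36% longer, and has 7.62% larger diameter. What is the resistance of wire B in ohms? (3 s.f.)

182 Ω

R ∝ L/d², so R_B/R_A = (1 + 36/100) × (1 + 7.62/100)⁻²
= 1.36 × 0.8634 = 1.174
R_B = 1.174 × 155 = 182 Ω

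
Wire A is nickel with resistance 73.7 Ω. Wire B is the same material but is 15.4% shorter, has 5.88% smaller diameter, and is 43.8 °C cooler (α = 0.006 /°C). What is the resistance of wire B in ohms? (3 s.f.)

R ∝ ρL/d² with ρ ∝ (1+αΔT), so R_B/R_A = (1 − 15.4/100) × (1 − 5.88/100)⁻² × (1 − 0.006×43.8)
= 0.846 × 1.129 × 0.7372 = 0.704
R_B = 0.704 × 73.7 = 51.9 Ω

51.9 Ω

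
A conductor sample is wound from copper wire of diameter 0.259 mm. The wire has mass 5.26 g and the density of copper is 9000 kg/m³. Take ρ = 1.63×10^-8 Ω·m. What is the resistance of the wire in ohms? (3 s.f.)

A = π(d/2)² = π(1.2950e-04 m)² = 5.2685e-08 m²
L = m/(density·A) = 0.00526/(9000×5.2685e-08) = 11.09 m
R = ρL/A = (1.63×10^-8)(11.09)/(5.2685e-08) = 3.43 Ω

3.43 Ω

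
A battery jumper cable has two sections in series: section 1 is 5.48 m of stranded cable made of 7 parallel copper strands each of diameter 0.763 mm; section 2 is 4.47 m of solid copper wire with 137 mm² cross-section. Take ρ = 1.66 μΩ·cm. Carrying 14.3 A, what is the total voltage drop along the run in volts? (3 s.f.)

ρ = 1.66 μΩ·cm = 1.66×10^-8 Ω·m
Section 1: A_strand = π(3.8150e-04)² = 4.572e-07 m²; R₁ = ρL/(N·A_s) = (1.66×10^-8)(5.48)/(7×4.572e-07) = 0.02842 Ω
Section 2: A = 137 mm² = 1.370e-04 m²
R₂ = (1.66×10^-8)(4.47)/(1.370e-04) = 5.416×10^-4 Ω
R = R₁ + R₂ = 0.02896 Ω
V = IR = 14.3 × 0.02896 = 0.414 V

0.414 V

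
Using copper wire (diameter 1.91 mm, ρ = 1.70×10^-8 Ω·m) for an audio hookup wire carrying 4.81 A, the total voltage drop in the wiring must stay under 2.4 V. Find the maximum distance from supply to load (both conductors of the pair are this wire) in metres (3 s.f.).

A = π(d/2)² = π(9.5500e-04 m)² = 2.865e-06 m²
L_max = V_max·A/(2·ρI) = (2.4)(2.865e-06)/(2×1.70×10^-8×4.81) = 42.0 m

42.0 m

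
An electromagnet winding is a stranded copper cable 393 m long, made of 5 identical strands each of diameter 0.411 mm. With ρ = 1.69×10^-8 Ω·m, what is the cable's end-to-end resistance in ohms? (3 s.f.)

A_strand = π(2.0550e-04 m)² = 1.327e-07 m²
R_strand = ρL/A = (1.69×10^-8)(393)/(1.327e-07) = 50.06 Ω
R_total = R_strand/N = 50.06/5 = 10.0 Ω

10.0 Ω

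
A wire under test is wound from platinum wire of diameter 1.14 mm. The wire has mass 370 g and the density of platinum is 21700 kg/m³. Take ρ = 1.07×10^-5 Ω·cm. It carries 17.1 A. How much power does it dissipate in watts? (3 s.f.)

512 W

ρ = 1.07×10^-5 Ω·cm = 1.07×10^-7 Ω·m
A = π(d/2)² = π(5.7000e-04 m)² = 1.0207e-06 m²
L = m/(density·A) = 0.37/(21700×1.0207e-06) = 16.7 m
R = ρL/A = (1.07×10^-7)(16.7)/(1.0207e-06) = 1.751 Ω
P = I²R = (17.1)² × 1.751 = 512 W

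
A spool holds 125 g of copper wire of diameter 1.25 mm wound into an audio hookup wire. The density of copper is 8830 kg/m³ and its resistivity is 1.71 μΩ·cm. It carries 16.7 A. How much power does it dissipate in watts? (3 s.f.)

44.8 W

ρ = 1.71 μΩ·cm = 1.71×10^-8 Ω·m
A = π(d/2)² = π(6.2500e-04 m)² = 1.2272e-06 m²
L = m/(density·A) = 0.125/(8830×1.2272e-06) = 11.54 m
R = ρL/A = (1.71×10^-8)(11.54)/(1.2272e-06) = 0.1607 Ω
P = I²R = (16.7)² × 0.1607 = 44.8 W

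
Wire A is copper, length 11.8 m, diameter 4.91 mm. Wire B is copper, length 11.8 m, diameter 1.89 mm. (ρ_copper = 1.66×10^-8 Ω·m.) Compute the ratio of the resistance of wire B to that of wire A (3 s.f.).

6.75

R ∝ ρL/d², so R_B/R_A = (d_A/d_B)²
= (4.91/1.89)² = 6.75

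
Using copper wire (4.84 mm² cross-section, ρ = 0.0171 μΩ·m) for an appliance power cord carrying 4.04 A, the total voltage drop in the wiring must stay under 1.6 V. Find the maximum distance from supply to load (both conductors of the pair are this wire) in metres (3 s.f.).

ρ = 0.0171 μΩ·m = 1.71×10^-8 Ω·m
A = 4.84 mm² = 4.840e-06 m²
L_max = V_max·A/(2·ρI) = (1.6)(4.840e-06)/(2×1.71×10^-8×4.04) = 56.0 m

56.0 m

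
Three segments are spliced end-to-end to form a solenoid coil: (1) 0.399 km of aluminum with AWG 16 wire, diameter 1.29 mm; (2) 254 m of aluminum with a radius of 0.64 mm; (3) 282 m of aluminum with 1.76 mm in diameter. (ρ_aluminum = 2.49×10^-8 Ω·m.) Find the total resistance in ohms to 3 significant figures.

Seg 1: A = π(1.29/2 mm)² = π(6.4500e-04 m)² = 1.307e-06 m²
R_1 = (2.49×10^-8)(399)/(1.307e-06) = 7.602 Ω
Seg 2: A = πr² = π(6.4000e-04 m)² = 1.287e-06 m²
R_2 = (2.49×10^-8)(254)/(1.287e-06) = 4.915 Ω
Seg 3: A = π(d/2)² = π(8.8000e-04 m)² = 2.433e-06 m²
R_3 = (2.49×10^-8)(282)/(2.433e-06) = 2.886 Ω
R_total = R_1 + R_2 + R_3 = 15.4 Ω

15.4 Ω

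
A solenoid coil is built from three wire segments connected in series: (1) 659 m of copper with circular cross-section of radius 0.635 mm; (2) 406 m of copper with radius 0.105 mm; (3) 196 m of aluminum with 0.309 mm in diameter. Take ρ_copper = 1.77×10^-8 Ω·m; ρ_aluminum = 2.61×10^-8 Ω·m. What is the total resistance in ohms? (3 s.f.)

Seg 1: A = πr² = π(6.3500e-04 m)² = 1.267e-06 m²
R_1 = (1.77×10^-8)(659)/(1.267e-06) = 9.208 Ω
Seg 2: A = πr² = π(1.0500e-04 m)² = 3.464e-08 m²
R_2 = (1.77×10^-8)(406)/(3.464e-08) = 207.5 Ω
Seg 3: A = π(d/2)² = π(1.5450e-04 m)² = 7.499e-08 m²
R_3 = (2.61×10^-8)(196)/(7.499e-08) = 68.22 Ω
R_total = R_1 + R_2 + R_3 = 285 Ω

285 Ω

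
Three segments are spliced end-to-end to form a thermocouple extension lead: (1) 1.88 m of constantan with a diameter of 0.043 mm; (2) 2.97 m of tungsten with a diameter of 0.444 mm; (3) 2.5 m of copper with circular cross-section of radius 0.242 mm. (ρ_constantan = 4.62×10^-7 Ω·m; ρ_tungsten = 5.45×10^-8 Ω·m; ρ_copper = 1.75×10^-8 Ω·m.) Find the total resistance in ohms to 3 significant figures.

Seg 1: A = π(d/2)² = π(2.1500e-05 m)² = 1.452e-09 m²
R_1 = (4.62×10^-7)(1.88)/(1.452e-09) = 598.1 Ω
Seg 2: A = π(d/2)² = π(2.2200e-04 m)² = 1.548e-07 m²
R_2 = (5.45×10^-8)(2.97)/(1.548e-07) = 1.045 Ω
Seg 3: A = πr² = π(2.4200e-04 m)² = 1.840e-07 m²
R_3 = (1.75×10^-8)(2.5)/(1.840e-07) = 0.2378 Ω
R_total = R_1 + R_2 + R_3 = 599 Ω

599 Ω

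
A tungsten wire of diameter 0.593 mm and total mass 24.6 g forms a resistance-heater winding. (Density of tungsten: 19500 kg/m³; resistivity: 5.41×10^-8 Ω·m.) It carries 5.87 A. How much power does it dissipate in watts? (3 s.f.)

30.8 W

A = π(d/2)² = π(2.9650e-04 m)² = 2.7618e-07 m²
L = m/(density·A) = 0.0246/(19500×2.7618e-07) = 4.568 m
R = ρL/A = (5.41×10^-8)(4.568)/(2.7618e-07) = 0.8947 Ω
P = I²R = (5.87)² × 0.8947 = 30.8 W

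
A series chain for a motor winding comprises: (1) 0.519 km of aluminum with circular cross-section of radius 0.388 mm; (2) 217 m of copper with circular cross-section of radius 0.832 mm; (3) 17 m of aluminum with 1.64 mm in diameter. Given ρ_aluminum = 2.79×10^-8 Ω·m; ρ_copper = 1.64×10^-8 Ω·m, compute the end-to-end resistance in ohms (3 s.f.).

32.5 Ω

Seg 1: A = πr² = π(3.8800e-04 m)² = 4.729e-07 m²
R_1 = (2.79×10^-8)(519)/(4.729e-07) = 30.62 Ω
Seg 2: A = πr² = π(8.3200e-04 m)² = 2.175e-06 m²
R_2 = (1.64×10^-8)(217)/(2.175e-06) = 1.636 Ω
Seg 3: A = π(d/2)² = π(8.2000e-04 m)² = 2.112e-06 m²
R_3 = (2.79×10^-8)(17)/(2.112e-06) = 0.2245 Ω
R_total = R_1 + R_2 + R_3 = 32.5 Ω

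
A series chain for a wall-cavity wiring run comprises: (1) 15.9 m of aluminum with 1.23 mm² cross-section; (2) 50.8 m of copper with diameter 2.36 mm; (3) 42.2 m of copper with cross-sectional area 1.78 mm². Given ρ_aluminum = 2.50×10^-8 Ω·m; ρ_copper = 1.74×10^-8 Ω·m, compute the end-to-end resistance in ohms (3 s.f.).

Seg 1: A = 1.23 mm² = 1.230e-06 m²
R_1 = (2.50×10^-8)(15.9)/(1.230e-06) = 0.3232 Ω
Seg 2: A = π(d/2)² = π(1.1800e-03 m)² = 4.374e-06 m²
R_2 = (1.74×10^-8)(50.8)/(4.374e-06) = 0.2021 Ω
Seg 3: A = 1.78 mm² = 1.780e-06 m²
R_3 = (1.74×10^-8)(42.2)/(1.780e-06) = 0.4125 Ω
R_total = R_1 + R_2 + R_3 = 0.938 Ω

0.938 Ω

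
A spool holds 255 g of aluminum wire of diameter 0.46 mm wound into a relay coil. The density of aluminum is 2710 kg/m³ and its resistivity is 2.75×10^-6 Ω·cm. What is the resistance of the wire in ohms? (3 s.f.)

ρ = 2.75×10^-6 Ω·cm = 2.75×10^-8 Ω·m
A = π(d/2)² = π(2.3000e-04 m)² = 1.6619e-07 m²
L = m/(density·A) = 0.255/(2710×1.6619e-07) = 566.2 m
R = ρL/A = (2.75×10^-8)(566.2)/(1.6619e-07) = 93.7 Ω

93.7 Ω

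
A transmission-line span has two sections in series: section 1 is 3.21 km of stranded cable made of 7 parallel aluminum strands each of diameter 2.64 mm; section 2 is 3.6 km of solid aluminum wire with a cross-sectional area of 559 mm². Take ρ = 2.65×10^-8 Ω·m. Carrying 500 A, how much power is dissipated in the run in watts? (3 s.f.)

Section 1: A_strand = π(1.3200e-03)² = 5.474e-06 m²; R₁ = ρL/(N·A_s) = (2.65×10^-8)(3210)/(7×5.474e-06) = 2.22 Ω
Section 2: A = 559 mm² = 5.590e-04 m²
R₂ = (2.65×10^-8)(3600)/(5.590e-04) = 0.1707 Ω
R = R₁ + R₂ = 2.391 Ω
P = I²R = (500)² × 2.391 = 5.98×10^5 W

5.98×10^5 W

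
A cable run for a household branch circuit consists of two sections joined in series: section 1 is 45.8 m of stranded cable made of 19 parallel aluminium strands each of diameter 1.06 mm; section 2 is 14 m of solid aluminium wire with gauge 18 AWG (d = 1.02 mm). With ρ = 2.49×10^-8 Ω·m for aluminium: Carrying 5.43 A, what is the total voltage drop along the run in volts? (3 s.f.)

Section 1: A_strand = π(5.3000e-04)² = 8.825e-07 m²; R₁ = ρL/(N·A_s) = (2.49×10^-8)(45.8)/(19×8.825e-07) = 0.06802 Ω
Section 2: A = π(1.02/2 mm)² = π(5.1000e-04 m)² = 8.171e-07 m²
R₂ = (2.49×10^-8)(14)/(8.171e-07) = 0.4266 Ω
R = R₁ + R₂ = 0.4946 Ω
V = IR = 5.43 × 0.4946 = 2.69 V

2.69 V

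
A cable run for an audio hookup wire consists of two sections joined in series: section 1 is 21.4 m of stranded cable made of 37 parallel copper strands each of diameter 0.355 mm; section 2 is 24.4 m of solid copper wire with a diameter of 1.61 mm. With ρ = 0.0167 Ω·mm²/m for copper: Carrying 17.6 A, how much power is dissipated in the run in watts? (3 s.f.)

92.2 W

ρ = 0.0167 Ω·mm²/m = 1.67×10^-8 Ω·m
Section 1: A_strand = π(1.7750e-04)² = 9.898e-08 m²; R₁ = ρL/(N·A_s) = (1.67×10^-8)(21.4)/(37×9.898e-08) = 0.09758 Ω
Section 2: A = π(d/2)² = π(8.0500e-04 m)² = 2.036e-06 m²
R₂ = (1.67×10^-8)(24.4)/(2.036e-06) = 0.2002 Ω
R = R₁ + R₂ = 0.2977 Ω
P = I²R = (17.6)² × 0.2977 = 92.2 W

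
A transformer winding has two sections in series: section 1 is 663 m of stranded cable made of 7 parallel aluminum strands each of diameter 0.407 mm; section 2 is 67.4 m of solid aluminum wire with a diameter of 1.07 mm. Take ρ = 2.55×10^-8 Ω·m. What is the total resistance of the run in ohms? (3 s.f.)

20.5 Ω

Section 1: A_strand = π(2.0350e-04)² = 1.301e-07 m²; R₁ = ρL/(N·A_s) = (2.55×10^-8)(663)/(7×1.301e-07) = 18.56 Ω
Section 2: A = π(d/2)² = π(5.3500e-04 m)² = 8.992e-07 m²
R₂ = (2.55×10^-8)(67.4)/(8.992e-07) = 1.911 Ω
R = R₁ + R₂ = 20.5 Ω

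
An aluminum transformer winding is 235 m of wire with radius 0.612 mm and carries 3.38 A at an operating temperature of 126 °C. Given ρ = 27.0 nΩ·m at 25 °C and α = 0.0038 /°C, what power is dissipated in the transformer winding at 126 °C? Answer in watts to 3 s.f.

85.2 W

ρ = 27.0 nΩ·m = 2.70×10^-8 Ω·m
A = πr² = π(6.1200e-04 m)² = 1.177e-06 m²
R₍25₎ = ρL/A = (2.70×10^-8)(235)/(1.177e-06) = 5.392 Ω
R₍126₎ = R₍25₎(1 + αΔT) = 5.392 × (1 + 0.0038×101) = 7.462 Ω
P = I²R = (3.38)² × 7.462 = 85.2 W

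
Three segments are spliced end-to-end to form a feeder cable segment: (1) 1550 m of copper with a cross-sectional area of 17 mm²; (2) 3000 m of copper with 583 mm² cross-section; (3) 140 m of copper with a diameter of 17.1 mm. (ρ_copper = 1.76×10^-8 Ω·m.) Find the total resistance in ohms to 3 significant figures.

1.71 Ω

Seg 1: A = 17 mm² = 1.700e-05 m²
R_1 = (1.76×10^-8)(1550)/(1.700e-05) = 1.605 Ω
Seg 2: A = 583 mm² = 5.830e-04 m²
R_2 = (1.76×10^-8)(3000)/(5.830e-04) = 0.09057 Ω
Seg 3: A = π(d/2)² = π(8.5500e-03 m)² = 2.297e-04 m²
R_3 = (1.76×10^-8)(140)/(2.297e-04) = 0.01073 Ω
R_total = R_1 + R_2 + R_3 = 1.71 Ω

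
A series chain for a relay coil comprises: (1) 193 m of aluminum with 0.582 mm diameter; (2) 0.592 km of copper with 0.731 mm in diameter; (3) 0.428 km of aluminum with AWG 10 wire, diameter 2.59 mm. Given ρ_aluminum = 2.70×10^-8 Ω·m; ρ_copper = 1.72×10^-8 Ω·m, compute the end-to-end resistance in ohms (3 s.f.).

46.0 Ω

Seg 1: A = π(d/2)² = π(2.9100e-04 m)² = 2.660e-07 m²
R_1 = (2.70×10^-8)(193)/(2.660e-07) = 19.59 Ω
Seg 2: A = π(d/2)² = π(3.6550e-04 m)² = 4.197e-07 m²
R_2 = (1.72×10^-8)(592)/(4.197e-07) = 24.26 Ω
Seg 3: A = π(2.59/2 mm)² = π(1.2950e-03 m)² = 5.269e-06 m²
R_3 = (2.70×10^-8)(428)/(5.269e-06) = 2.193 Ω
R_total = R_1 + R_2 + R_3 = 46.0 Ω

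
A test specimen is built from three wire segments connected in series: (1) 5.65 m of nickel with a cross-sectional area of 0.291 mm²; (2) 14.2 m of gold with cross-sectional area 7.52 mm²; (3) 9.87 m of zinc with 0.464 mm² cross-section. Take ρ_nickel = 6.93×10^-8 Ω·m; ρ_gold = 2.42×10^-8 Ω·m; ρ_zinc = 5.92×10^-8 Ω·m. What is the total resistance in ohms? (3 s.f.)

2.65 Ω

Seg 1: A = 0.291 mm² = 2.910e-07 m²
R_1 = (6.93×10^-8)(5.65)/(2.910e-07) = 1.346 Ω
Seg 2: A = 7.52 mm² = 7.520e-06 m²
R_2 = (2.42×10^-8)(14.2)/(7.520e-06) = 0.0457 Ω
Seg 3: A = 0.464 mm² = 4.640e-07 m²
R_3 = (5.92×10^-8)(9.87)/(4.640e-07) = 1.259 Ω
R_total = R_1 + R_2 + R_3 = 2.65 Ω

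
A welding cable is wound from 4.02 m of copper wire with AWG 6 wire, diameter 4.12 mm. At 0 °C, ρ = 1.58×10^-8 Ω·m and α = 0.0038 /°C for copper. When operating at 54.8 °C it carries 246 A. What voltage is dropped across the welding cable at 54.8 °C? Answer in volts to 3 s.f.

A = π(4.12/2 mm)² = π(2.0600e-03 m)² = 1.333e-05 m²
R₍0₎ = ρL/A = (1.58×10^-8)(4.02)/(1.333e-05) = 0.004764 Ω
R₍54.8₎ = R₍0₎(1 + αΔT) = 0.004764 × (1 + 0.0038×54.8) = 0.005756 Ω
V = IR = 246 × 0.005756 = 1.42 V

1.42 V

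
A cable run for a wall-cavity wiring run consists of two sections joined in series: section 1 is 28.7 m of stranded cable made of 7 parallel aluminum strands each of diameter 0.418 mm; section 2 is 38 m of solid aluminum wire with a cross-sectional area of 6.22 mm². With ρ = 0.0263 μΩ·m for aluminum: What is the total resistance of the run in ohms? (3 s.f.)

0.946 Ω

ρ = 0.0263 μΩ·m = 2.63×10^-8 Ω·m
Section 1: A_strand = π(2.0900e-04)² = 1.372e-07 m²; R₁ = ρL/(N·A_s) = (2.63×10^-8)(28.7)/(7×1.372e-07) = 0.7858 Ω
Section 2: A = 6.22 mm² = 6.220e-06 m²
R₂ = (2.63×10^-8)(38)/(6.220e-06) = 0.1607 Ω
R = R₁ + R₂ = 0.946 Ω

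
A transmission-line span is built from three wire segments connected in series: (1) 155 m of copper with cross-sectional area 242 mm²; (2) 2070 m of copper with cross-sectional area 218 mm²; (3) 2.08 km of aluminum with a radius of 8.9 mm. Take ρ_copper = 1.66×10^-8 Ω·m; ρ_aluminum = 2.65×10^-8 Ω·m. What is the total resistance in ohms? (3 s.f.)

Seg 1: A = 242 mm² = 2.420e-04 m²
R_1 = (1.66×10^-8)(155)/(2.420e-04) = 0.01063 Ω
Seg 2: A = 218 mm² = 2.180e-04 m²
R_2 = (1.66×10^-8)(2070)/(2.180e-04) = 0.1576 Ω
Seg 3: A = πr² = π(8.9000e-03 m)² = 2.488e-04 m²
R_3 = (2.65×10^-8)(2080)/(2.488e-04) = 0.2215 Ω
R_total = R_1 + R_2 + R_3 = 0.390 Ω

0.390 Ω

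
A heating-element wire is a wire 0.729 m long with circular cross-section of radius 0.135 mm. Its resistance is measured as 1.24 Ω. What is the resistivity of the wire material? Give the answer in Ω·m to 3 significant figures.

A = πr² = π(1.3500e-04 m)² = 5.726e-08 m²
ρ = RA/L = (1.24)(5.726e-08)/(0.729) = 9.74×10^-8 Ω·m

9.74×10^-8 Ω·m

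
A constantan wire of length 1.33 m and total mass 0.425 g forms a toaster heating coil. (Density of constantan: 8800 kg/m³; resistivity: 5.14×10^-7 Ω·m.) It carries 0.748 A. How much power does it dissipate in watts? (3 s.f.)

A = m/(density·L) = 4.250×10^-4/(8800×1.33) = 3.6312e-08 m²
R = ρL/A = (5.14×10^-7)(1.33)/(3.6312e-08) = 18.83 Ω
P = I²R = (0.748)² × 18.83 = 10.5 W

10.5 W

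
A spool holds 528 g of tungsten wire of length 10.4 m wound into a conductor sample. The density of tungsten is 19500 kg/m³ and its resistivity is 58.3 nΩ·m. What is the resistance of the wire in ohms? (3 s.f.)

0.233 Ω

ρ = 58.3 nΩ·m = 5.83×10^-8 Ω·m
A = m/(density·L) = 0.528/(19500×10.4) = 2.6036e-06 m²
R = ρL/A = (5.83×10^-8)(10.4)/(2.6036e-06) = 0.233 Ω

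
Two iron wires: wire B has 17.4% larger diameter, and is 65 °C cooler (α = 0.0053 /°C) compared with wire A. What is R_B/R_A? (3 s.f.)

0.476

R ∝ ρL/d² with ρ ∝ (1+αΔT), so R_B/R_A = (1 + 17.4/100)⁻² × (1 − 0.0053×65)
= 0.7255 × 0.6555 = 0.476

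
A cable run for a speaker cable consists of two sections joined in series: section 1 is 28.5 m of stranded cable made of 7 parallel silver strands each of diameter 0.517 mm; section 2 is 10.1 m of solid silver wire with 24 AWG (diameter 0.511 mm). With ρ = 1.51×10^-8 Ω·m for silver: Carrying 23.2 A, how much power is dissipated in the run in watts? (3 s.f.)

Section 1: A_strand = π(2.5850e-04)² = 2.099e-07 m²; R₁ = ρL/(N·A_s) = (1.51×10^-8)(28.5)/(7×2.099e-07) = 0.2929 Ω
Section 2: A = π(0.511/2 mm)² = π(2.5550e-04 m)² = 2.051e-07 m²
R₂ = (1.51×10^-8)(10.1)/(2.051e-07) = 0.7436 Ω
R = R₁ + R₂ = 1.037 Ω
P = I²R = (23.2)² × 1.037 = 558 W

558 W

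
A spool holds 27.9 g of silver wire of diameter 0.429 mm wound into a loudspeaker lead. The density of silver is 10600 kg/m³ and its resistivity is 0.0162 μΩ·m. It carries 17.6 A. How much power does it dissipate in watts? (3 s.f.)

632 W

ρ = 0.0162 μΩ·m = 1.62×10^-8 Ω·m
A = π(d/2)² = π(2.1450e-04 m)² = 1.4455e-07 m²
L = m/(density·A) = 0.0279/(10600×1.4455e-07) = 18.21 m
R = ρL/A = (1.62×10^-8)(18.21)/(1.4455e-07) = 2.041 Ω
P = I²R = (17.6)² × 2.041 = 632 W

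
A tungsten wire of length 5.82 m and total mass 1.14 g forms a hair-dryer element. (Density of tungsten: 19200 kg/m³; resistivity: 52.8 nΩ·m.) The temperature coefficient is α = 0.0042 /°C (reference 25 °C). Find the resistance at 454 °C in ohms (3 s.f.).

84.4 Ω

ρ = 52.8 nΩ·m = 5.28×10^-8 Ω·m
A = m/(density·L) = 0.00114/(19200×5.82) = 1.0202e-08 m²
R = ρL/A = (5.28×10^-8)(5.82)/(1.0202e-08) = 30.12 Ω
R(454 °C) = 30.12 × (1 + 0.0042×429) = 84.4 Ω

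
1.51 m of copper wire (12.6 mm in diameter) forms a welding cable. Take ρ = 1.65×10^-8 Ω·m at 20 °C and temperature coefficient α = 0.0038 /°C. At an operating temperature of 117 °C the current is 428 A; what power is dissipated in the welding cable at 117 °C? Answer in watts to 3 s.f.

50.1 W

A = π(d/2)² = π(6.3000e-03 m)² = 1.247e-04 m²
R₍20₎ = ρL/A = (1.65×10^-8)(1.51)/(1.247e-04) = 1.998×10^-4 Ω
R₍117₎ = R₍20₎(1 + αΔT) = 1.998×10^-4 × (1 + 0.0038×97) = 2.735×10^-4 Ω
P = I²R = (428)² × 2.735×10^-4 = 50.1 W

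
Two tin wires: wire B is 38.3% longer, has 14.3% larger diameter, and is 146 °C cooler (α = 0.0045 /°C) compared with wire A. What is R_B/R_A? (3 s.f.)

R ∝ ρL/d² with ρ ∝ (1+αΔT), so R_B/R_A = (1 + 38.3/100) × (1 + 14.3/100)⁻² × (1 − 0.0045×146)
= 1.383 × 0.7654 × 0.343 = 0.363

0.363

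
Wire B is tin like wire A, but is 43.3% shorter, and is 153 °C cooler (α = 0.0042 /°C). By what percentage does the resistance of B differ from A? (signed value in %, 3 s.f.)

-79.7%

R ∝ ρL/d² with ρ ∝ (1+αΔT), so R_B/R_A = (1 − 43.3/100) × (1 − 0.0042×153)
= 0.567 × 0.3574 = 0.2026
(R_B − R_A)/R_A = 0.2026 − 1 = -79.7%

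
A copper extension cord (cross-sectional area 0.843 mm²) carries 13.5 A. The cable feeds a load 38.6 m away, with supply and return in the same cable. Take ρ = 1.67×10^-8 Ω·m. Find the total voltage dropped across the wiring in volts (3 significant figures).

A = 0.843 mm² = 8.430e-07 m²
Total conductor length (both ways) L = 2 × 38.6 = 77.2 m
R = ρL/A = (1.67×10^-8)(77.2)/(8.430e-07) = 1.529 Ω
V = IR = 13.5 × 1.529 = 20.6 V

20.6 V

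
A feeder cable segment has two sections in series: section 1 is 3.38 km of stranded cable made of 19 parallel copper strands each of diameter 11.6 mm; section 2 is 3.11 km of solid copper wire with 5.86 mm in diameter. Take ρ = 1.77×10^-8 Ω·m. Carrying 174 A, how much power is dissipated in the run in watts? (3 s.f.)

62700 W

Section 1: A_strand = π(5.8000e-03)² = 1.057e-04 m²; R₁ = ρL/(N·A_s) = (1.77×10^-8)(3380)/(19×1.057e-04) = 0.02979 Ω
Section 2: A = π(d/2)² = π(2.9300e-03 m)² = 2.697e-05 m²
R₂ = (1.77×10^-8)(3110)/(2.697e-05) = 2.041 Ω
R = R₁ + R₂ = 2.071 Ω
P = I²R = (174)² × 2.071 = 62700 W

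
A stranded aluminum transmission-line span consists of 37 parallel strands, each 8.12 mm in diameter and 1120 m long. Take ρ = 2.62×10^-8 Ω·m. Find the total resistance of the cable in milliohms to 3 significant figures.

A_strand = π(4.0600e-03 m)² = 5.178e-05 m²
R_strand = ρL/A = (2.62×10^-8)(1120)/(5.178e-05) = 0.5667 Ω
R_total = R_strand/N = 0.5667/37 = 15.3 mΩ

15.3 mΩ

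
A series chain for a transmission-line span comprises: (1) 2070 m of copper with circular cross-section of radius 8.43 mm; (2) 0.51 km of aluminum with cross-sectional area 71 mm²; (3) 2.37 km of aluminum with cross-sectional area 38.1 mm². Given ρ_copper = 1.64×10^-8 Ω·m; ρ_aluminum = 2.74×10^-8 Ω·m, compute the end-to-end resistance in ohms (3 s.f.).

2.05 Ω

Seg 1: A = πr² = π(8.4300e-03 m)² = 2.233e-04 m²
R_1 = (1.64×10^-8)(2070)/(2.233e-04) = 0.1521 Ω
Seg 2: A = 71 mm² = 7.100e-05 m²
R_2 = (2.74×10^-8)(510)/(7.100e-05) = 0.1968 Ω
Seg 3: A = 38.1 mm² = 3.810e-05 m²
R_3 = (2.74×10^-8)(2370)/(3.810e-05) = 1.704 Ω
R_total = R_1 + R_2 + R_3 = 2.05 Ω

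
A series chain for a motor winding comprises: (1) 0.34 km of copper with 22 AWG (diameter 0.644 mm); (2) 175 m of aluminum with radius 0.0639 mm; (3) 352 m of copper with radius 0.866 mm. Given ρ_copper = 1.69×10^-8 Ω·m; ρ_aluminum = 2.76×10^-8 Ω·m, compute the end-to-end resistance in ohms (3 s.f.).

Seg 1: A = π(0.644/2 mm)² = π(3.2200e-04 m)² = 3.257e-07 m²
R_1 = (1.69×10^-8)(340)/(3.257e-07) = 17.64 Ω
Seg 2: A = πr² = π(6.3900e-05 m)² = 1.283e-08 m²
R_2 = (2.76×10^-8)(175)/(1.283e-08) = 376.5 Ω
Seg 3: A = πr² = π(8.6600e-04 m)² = 2.356e-06 m²
R_3 = (1.69×10^-8)(352)/(2.356e-06) = 2.525 Ω
R_total = R_1 + R_2 + R_3 = 397 Ω

397 Ω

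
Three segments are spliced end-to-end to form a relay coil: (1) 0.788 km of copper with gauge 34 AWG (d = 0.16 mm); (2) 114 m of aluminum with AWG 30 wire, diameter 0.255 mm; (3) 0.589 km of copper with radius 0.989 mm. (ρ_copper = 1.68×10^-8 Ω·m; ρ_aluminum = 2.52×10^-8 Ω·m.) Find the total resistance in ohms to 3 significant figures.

Seg 1: A = π(0.16/2 mm)² = π(8.0000e-05 m)² = 2.011e-08 m²
R_1 = (1.68×10^-8)(788)/(2.011e-08) = 658.4 Ω
Seg 2: A = π(0.255/2 mm)² = π(1.2750e-04 m)² = 5.107e-08 m²
R_2 = (2.52×10^-8)(114)/(5.107e-08) = 56.25 Ω
Seg 3: A = πr² = π(9.8900e-04 m)² = 3.073e-06 m²
R_3 = (1.68×10^-8)(589)/(3.073e-06) = 3.22 Ω
R_total = R_1 + R_2 + R_3 = 718 Ω

718 Ω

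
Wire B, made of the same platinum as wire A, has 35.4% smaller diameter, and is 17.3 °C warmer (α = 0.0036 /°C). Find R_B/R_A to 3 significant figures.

2.55

R ∝ ρL/d² with ρ ∝ (1+αΔT), so R_B/R_A = (1 − 35.4/100)⁻² × (1 + 0.0036×17.3)
= 2.396 × 1.062 = 2.55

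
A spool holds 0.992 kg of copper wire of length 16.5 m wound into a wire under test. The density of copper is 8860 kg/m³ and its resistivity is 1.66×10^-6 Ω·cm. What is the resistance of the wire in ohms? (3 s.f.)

0.0404 Ω

ρ = 1.66×10^-6 Ω·cm = 1.66×10^-8 Ω·m
A = m/(density·L) = 0.992/(8860×16.5) = 6.7857e-06 m²
R = ρL/A = (1.66×10^-8)(16.5)/(6.7857e-06) = 0.0404 Ω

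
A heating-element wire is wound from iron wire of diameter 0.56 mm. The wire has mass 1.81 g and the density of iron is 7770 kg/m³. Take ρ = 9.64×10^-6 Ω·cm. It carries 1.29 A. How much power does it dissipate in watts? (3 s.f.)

0.616 W

ρ = 9.64×10^-6 Ω·cm = 9.64×10^-8 Ω·m
A = π(d/2)² = π(2.8000e-04 m)² = 2.4630e-07 m²
L = m/(density·A) = 0.00181/(7770×2.4630e-07) = 0.9458 m
R = ρL/A = (9.64×10^-8)(0.9458)/(2.4630e-07) = 0.3702 Ω
P = I²R = (1.29)² × 0.3702 = 0.616 W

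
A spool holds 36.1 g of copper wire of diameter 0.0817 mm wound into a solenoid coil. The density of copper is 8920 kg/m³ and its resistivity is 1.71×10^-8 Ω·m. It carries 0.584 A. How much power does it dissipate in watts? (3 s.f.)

A = π(d/2)² = π(4.0850e-05 m)² = 5.2424e-09 m²
L = m/(density·A) = 0.0361/(8920×5.2424e-09) = 772 m
R = ρL/A = (1.71×10^-8)(772)/(5.2424e-09) = 2518 Ω
P = I²R = (0.584)² × 2518 = 859 W

859 W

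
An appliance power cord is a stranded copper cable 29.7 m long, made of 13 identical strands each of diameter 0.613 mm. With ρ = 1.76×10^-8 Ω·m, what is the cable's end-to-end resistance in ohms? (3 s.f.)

0.136 Ω

A_strand = π(3.0650e-04 m)² = 2.951e-07 m²
R_strand = ρL/A = (1.76×10^-8)(29.7)/(2.951e-07) = 1.771 Ω
R_total = R_strand/N = 1.771/13 = 0.136 Ω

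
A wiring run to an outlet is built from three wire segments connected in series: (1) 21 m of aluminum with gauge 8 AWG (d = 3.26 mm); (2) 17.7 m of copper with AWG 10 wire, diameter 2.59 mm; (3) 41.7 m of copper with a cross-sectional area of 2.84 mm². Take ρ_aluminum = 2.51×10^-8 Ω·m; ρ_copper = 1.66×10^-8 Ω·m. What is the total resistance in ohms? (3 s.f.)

0.363 Ω

Seg 1: A = π(3.26/2 mm)² = π(1.6300e-03 m)² = 8.347e-06 m²
R_1 = (2.51×10^-8)(21)/(8.347e-06) = 0.06315 Ω
Seg 2: A = π(2.59/2 mm)² = π(1.2950e-03 m)² = 5.269e-06 m²
R_2 = (1.66×10^-8)(17.7)/(5.269e-06) = 0.05577 Ω
Seg 3: A = 2.84 mm² = 2.840e-06 m²
R_3 = (1.66×10^-8)(41.7)/(2.840e-06) = 0.2437 Ω
R_total = R_1 + R_2 + R_3 = 0.363 Ω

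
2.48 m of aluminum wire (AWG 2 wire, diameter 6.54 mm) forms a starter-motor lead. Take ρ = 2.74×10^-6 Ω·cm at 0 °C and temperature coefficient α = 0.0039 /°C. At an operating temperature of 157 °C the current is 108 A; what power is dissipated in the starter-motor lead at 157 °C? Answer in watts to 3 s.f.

ρ = 2.74×10^-6 Ω·cm = 2.74×10^-8 Ω·m
A = π(6.54/2 mm)² = π(3.2700e-03 m)² = 3.359e-05 m²
R₍0₎ = ρL/A = (2.74×10^-8)(2.48)/(3.359e-05) = 0.002023 Ω
R₍157₎ = R₍0₎(1 + αΔT) = 0.002023 × (1 + 0.0039×157) = 0.003261 Ω
P = I²R = (108)² × 0.003261 = 38.0 W

38.0 W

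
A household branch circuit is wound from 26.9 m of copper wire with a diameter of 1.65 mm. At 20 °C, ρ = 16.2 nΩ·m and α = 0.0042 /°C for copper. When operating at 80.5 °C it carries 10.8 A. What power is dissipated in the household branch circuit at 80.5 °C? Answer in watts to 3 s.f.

ρ = 16.2 nΩ·m = 1.62×10^-8 Ω·m
A = π(d/2)² = π(8.2500e-04 m)² = 2.138e-06 m²
R₍20₎ = ρL/A = (1.62×10^-8)(26.9)/(2.138e-06) = 0.2038 Ω
R₍80.5₎ = R₍20₎(1 + αΔT) = 0.2038 × (1 + 0.0042×60.5) = 0.2556 Ω
P = I²R = (10.8)² × 0.2556 = 29.8 W

29.8 W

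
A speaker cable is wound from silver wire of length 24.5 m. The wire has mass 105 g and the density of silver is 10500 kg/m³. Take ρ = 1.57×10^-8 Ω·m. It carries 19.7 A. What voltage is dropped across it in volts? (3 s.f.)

18.6 V

A = m/(density·L) = 0.105/(10500×24.5) = 4.0816e-07 m²
R = ρL/A = (1.57×10^-8)(24.5)/(4.0816e-07) = 0.9424 Ω
V = IR = 19.7 × 0.9424 = 18.6 V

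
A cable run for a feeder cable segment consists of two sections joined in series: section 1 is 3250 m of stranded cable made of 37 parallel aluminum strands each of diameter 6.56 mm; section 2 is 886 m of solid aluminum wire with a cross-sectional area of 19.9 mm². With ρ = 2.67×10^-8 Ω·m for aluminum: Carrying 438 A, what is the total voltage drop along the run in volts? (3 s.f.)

Section 1: A_strand = π(3.2800e-03)² = 3.380e-05 m²; R₁ = ρL/(N·A_s) = (2.67×10^-8)(3250)/(37×3.380e-05) = 0.06939 Ω
Section 2: A = 19.9 mm² = 1.990e-05 m²
R₂ = (2.67×10^-8)(886)/(1.990e-05) = 1.189 Ω
R = R₁ + R₂ = 1.258 Ω
V = IR = 438 × 1.258 = 551 V

551 V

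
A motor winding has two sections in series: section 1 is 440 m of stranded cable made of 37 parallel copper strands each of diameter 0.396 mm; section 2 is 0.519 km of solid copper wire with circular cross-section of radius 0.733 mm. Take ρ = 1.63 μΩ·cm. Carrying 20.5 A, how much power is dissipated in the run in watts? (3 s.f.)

2770 W

ρ = 1.63 μΩ·cm = 1.63×10^-8 Ω·m
Section 1: A_strand = π(1.9800e-04)² = 1.232e-07 m²; R₁ = ρL/(N·A_s) = (1.63×10^-8)(440)/(37×1.232e-07) = 1.574 Ω
Section 2: A = πr² = π(7.3300e-04 m)² = 1.688e-06 m²
R₂ = (1.63×10^-8)(519)/(1.688e-06) = 5.012 Ω
R = R₁ + R₂ = 6.586 Ω
P = I²R = (20.5)² × 6.586 = 2770 W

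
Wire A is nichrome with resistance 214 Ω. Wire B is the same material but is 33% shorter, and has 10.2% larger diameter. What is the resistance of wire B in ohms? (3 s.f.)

118 Ω

R ∝ L/d², so R_B/R_A = (1 − 33/100) × (1 + 10.2/100)⁻²
= 0.67 × 0.8235 = 0.5517
R_B = 0.5517 × 214 = 118 Ω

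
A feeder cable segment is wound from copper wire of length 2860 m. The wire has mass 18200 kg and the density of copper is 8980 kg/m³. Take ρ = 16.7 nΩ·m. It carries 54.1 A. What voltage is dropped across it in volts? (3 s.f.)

3.65 V

ρ = 16.7 nΩ·m = 1.67×10^-8 Ω·m
A = m/(density·L) = 18200/(8980×2860) = 7.0865e-04 m²
R = ρL/A = (1.67×10^-8)(2860)/(7.0865e-04) = 0.0674 Ω
V = IR = 54.1 × 0.0674 = 3.65 V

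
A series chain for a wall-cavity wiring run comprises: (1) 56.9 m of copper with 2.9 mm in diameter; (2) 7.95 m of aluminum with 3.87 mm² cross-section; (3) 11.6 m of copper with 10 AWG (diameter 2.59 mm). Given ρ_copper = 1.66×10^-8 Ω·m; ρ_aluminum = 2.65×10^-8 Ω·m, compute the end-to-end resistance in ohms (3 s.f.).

0.234 Ω

Seg 1: A = π(d/2)² = π(1.4500e-03 m)² = 6.605e-06 m²
R_1 = (1.66×10^-8)(56.9)/(6.605e-06) = 0.143 Ω
Seg 2: A = 3.87 mm² = 3.870e-06 m²
R_2 = (2.65×10^-8)(7.95)/(3.870e-06) = 0.05444 Ω
Seg 3: A = π(2.59/2 mm)² = π(1.2950e-03 m)² = 5.269e-06 m²
R_3 = (1.66×10^-8)(11.6)/(5.269e-06) = 0.03655 Ω
R_total = R_1 + R_2 + R_3 = 0.234 Ω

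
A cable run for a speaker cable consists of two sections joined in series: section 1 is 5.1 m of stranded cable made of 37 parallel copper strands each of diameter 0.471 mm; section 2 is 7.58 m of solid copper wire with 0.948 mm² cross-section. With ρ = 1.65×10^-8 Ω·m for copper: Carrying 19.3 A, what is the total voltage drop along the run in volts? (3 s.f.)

2.80 V

Section 1: A_strand = π(2.3550e-04)² = 1.742e-07 m²; R₁ = ρL/(N·A_s) = (1.65×10^-8)(5.1)/(37×1.742e-07) = 0.01305 Ω
Section 2: A = 0.948 mm² = 9.480e-07 m²
R₂ = (1.65×10^-8)(7.58)/(9.480e-07) = 0.1319 Ω
R = R₁ + R₂ = 0.145 Ω
V = IR = 19.3 × 0.145 = 2.80 V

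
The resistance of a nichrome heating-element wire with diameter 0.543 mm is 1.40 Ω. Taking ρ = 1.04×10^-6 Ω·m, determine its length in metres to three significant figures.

A = π(d/2)² = π(2.7150e-04 m)² = 2.316e-07 m²
L = RA/ρ = (1.4)(2.316e-07)/(1.04×10^-6) = 0.312 m

0.312 m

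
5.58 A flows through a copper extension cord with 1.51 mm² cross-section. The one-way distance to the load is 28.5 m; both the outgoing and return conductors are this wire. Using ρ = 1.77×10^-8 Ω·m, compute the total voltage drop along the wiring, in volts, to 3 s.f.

A = 1.51 mm² = 1.510e-06 m²
Total conductor length (both ways) L = 2 × 28.5 = 57 m
R = ρL/A = (1.77×10^-8)(57)/(1.510e-06) = 0.6681 Ω
V = IR = 5.58 × 0.6681 = 3.73 V

3.73 V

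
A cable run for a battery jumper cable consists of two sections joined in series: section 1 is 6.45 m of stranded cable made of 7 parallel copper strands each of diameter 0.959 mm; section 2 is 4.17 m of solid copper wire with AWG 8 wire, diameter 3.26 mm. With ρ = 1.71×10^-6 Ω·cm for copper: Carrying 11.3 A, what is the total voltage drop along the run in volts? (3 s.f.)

ρ = 1.71×10^-6 Ω·cm = 1.71×10^-8 Ω·m
Section 1: A_strand = π(4.7950e-04)² = 7.223e-07 m²; R₁ = ρL/(N·A_s) = (1.71×10^-8)(6.45)/(7×7.223e-07) = 0.02181 Ω
Section 2: A = π(3.26/2 mm)² = π(1.6300e-03 m)² = 8.347e-06 m²
R₂ = (1.71×10^-8)(4.17)/(8.347e-06) = 0.008543 Ω
R = R₁ + R₂ = 0.03036 Ω
V = IR = 11.3 × 0.03036 = 0.343 V

0.343 V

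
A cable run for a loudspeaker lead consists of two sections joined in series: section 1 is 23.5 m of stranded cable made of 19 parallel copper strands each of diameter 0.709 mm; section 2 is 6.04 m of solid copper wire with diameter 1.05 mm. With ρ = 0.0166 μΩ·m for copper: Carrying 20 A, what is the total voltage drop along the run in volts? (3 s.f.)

3.36 V

ρ = 0.0166 μΩ·m = 1.66×10^-8 Ω·m
Section 1: A_strand = π(3.5450e-04)² = 3.948e-07 m²; R₁ = ρL/(N·A_s) = (1.66×10^-8)(23.5)/(19×3.948e-07) = 0.052 Ω
Section 2: A = π(d/2)² = π(5.2500e-04 m)² = 8.659e-07 m²
R₂ = (1.66×10^-8)(6.04)/(8.659e-07) = 0.1158 Ω
R = R₁ + R₂ = 0.1678 Ω
V = IR = 20 × 0.1678 = 3.36 V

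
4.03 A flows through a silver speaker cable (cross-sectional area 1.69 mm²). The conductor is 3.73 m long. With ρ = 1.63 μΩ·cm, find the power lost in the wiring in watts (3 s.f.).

0.584 W

ρ = 1.63 μΩ·cm = 1.63×10^-8 Ω·m
A = 1.69 mm² = 1.690e-06 m²
R = ρL/A = (1.63×10^-8)(3.73)/(1.690e-06) = 0.03598 Ω
P = I²R = (4.03)² × 0.03598 = 0.584 W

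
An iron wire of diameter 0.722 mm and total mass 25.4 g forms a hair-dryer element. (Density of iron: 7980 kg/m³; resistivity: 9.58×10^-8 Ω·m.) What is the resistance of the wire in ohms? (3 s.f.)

A = π(d/2)² = π(3.6100e-04 m)² = 4.0942e-07 m²
L = m/(density·A) = 0.0254/(7980×4.0942e-07) = 7.774 m
R = ρL/A = (9.58×10^-8)(7.774)/(4.0942e-07) = 1.82 Ω

1.82 Ω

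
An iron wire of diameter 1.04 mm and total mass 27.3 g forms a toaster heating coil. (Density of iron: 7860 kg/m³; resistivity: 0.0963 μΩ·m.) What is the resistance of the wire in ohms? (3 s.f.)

ρ = 0.0963 μΩ·m = 9.63×10^-8 Ω·m
A = π(d/2)² = π(5.2000e-04 m)² = 8.4949e-07 m²
L = m/(density·A) = 0.0273/(7860×8.4949e-07) = 4.089 m
R = ρL/A = (9.63×10^-8)(4.089)/(8.4949e-07) = 0.464 Ω

0.464 Ω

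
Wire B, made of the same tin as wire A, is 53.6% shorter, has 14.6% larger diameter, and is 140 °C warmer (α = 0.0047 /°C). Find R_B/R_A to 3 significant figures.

R ∝ ρL/d² with ρ ∝ (1+αΔT), so R_B/R_A = (1 − 53.6/100) × (1 + 14.6/100)⁻² × (1 + 0.0047×140)
= 0.464 × 0.7614 × 1.658 = 0.586

0.586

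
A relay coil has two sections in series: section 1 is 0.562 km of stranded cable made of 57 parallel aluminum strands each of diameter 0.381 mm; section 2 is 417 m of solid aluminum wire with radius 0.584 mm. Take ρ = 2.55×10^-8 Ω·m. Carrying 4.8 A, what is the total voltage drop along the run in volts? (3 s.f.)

Section 1: A_strand = π(1.9050e-04)² = 1.140e-07 m²; R₁ = ρL/(N·A_s) = (2.55×10^-8)(562)/(57×1.140e-07) = 2.205 Ω
Section 2: A = πr² = π(5.8400e-04 m)² = 1.071e-06 m²
R₂ = (2.55×10^-8)(417)/(1.071e-06) = 9.924 Ω
R = R₁ + R₂ = 12.13 Ω
V = IR = 4.8 × 12.13 = 58.2 V

58.2 V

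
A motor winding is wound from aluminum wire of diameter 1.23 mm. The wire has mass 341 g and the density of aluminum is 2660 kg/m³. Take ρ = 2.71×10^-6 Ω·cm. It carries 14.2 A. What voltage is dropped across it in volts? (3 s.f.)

ρ = 2.71×10^-6 Ω·cm = 2.71×10^-8 Ω·m
A = π(d/2)² = π(6.1500e-04 m)² = 1.1882e-06 m²
L = m/(density·A) = 0.341/(2660×1.1882e-06) = 107.9 m
R = ρL/A = (2.71×10^-8)(107.9)/(1.1882e-06) = 2.461 Ω
V = IR = 14.2 × 2.461 = 34.9 V

34.9 V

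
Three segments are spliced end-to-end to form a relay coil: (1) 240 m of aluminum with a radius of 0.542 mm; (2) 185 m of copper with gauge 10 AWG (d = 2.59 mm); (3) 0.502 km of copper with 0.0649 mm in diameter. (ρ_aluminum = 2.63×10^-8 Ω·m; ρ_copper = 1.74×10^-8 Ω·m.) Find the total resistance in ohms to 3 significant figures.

2650 Ω

Seg 1: A = πr² = π(5.4200e-04 m)² = 9.229e-07 m²
R_1 = (2.63×10^-8)(240)/(9.229e-07) = 6.839 Ω
Seg 2: A = π(2.59/2 mm)² = π(1.2950e-03 m)² = 5.269e-06 m²
R_2 = (1.74×10^-8)(185)/(5.269e-06) = 0.611 Ω
Seg 3: A = π(d/2)² = π(3.2450e-05 m)² = 3.308e-09 m²
R_3 = (1.74×10^-8)(502)/(3.308e-09) = 2640 Ω
R_total = R_1 + R_2 + R_3 = 2650 Ω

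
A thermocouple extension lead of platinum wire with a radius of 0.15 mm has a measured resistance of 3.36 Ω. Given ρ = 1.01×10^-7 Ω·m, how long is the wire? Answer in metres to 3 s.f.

2.35 m

A = πr² = π(1.5000e-04 m)² = 7.069e-08 m²
L = RA/ρ = (3.36)(7.069e-08)/(1.01×10^-7) = 2.35 m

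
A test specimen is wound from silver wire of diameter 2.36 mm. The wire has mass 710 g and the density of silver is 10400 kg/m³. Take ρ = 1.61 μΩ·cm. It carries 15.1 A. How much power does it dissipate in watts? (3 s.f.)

13.1 W

ρ = 1.61 μΩ·cm = 1.61×10^-8 Ω·m
A = π(d/2)² = π(1.1800e-03 m)² = 4.3744e-06 m²
L = m/(density·A) = 0.71/(10400×4.3744e-06) = 15.61 m
R = ρL/A = (1.61×10^-8)(15.61)/(4.3744e-06) = 0.05744 Ω
P = I²R = (15.1)² × 0.05744 = 13.1 W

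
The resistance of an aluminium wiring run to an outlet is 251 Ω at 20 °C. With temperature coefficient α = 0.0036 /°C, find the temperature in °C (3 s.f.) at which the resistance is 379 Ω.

R = R₀(1 + α(T − T₀)) ⇒ T = T₀ + (R/R₀ − 1)/α
T = 20 + (379/251 − 1)/0.0036 = 20 + (0.51)/0.0036 = 162 °C

162 °C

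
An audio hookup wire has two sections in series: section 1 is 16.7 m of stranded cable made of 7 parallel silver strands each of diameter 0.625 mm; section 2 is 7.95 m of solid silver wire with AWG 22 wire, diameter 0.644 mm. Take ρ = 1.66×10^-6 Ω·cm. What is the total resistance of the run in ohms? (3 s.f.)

0.534 Ω

ρ = 1.66×10^-6 Ω·cm = 1.66×10^-8 Ω·m
Section 1: A_strand = π(3.1250e-04)² = 3.068e-07 m²; R₁ = ρL/(N·A_s) = (1.66×10^-8)(16.7)/(7×3.068e-07) = 0.1291 Ω
Section 2: A = π(0.644/2 mm)² = π(3.2200e-04 m)² = 3.257e-07 m²
R₂ = (1.66×10^-8)(7.95)/(3.257e-07) = 0.4051 Ω
R = R₁ + R₂ = 0.534 Ω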